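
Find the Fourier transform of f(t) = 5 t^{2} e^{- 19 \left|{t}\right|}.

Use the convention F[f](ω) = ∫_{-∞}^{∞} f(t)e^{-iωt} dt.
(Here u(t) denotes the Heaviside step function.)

F(ω) = \frac{380 \left(361 - 3 \omega^{2}\right)}{\left(\omega^{2} + 361\right)^{3}}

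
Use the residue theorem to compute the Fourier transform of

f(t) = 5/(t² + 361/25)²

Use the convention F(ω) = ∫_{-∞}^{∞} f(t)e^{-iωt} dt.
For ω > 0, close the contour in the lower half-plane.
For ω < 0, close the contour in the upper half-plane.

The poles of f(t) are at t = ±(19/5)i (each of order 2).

Let g(z) = f(z)e^{-iωz}; for large |z| the factor e^{-iωz} decays in the lower half-plane when ω > 0 and in the upper half-plane when ω < 0.

Case ω > 0 (lower half-plane, clockwise contour ⇒ F(ω) = -2πi·ΣRes):
  Res_{z = - \frac{19 i}{5}} g(z) = \frac{125 i \left(19 \omega + 5\right) e^{- \frac{19 \omega}{5}}}{27436} (pole of order 2)
  F(ω) = -2πi·ΣRes = \frac{125 \pi \left(19 \omega + 5\right) e^{- \frac{19 \omega}{5}}}{13718}

Case ω < 0 (upper half-plane, counterclockwise contour ⇒ F(ω) = +2πi·ΣRes):
  Res_{z = \frac{19 i}{5}} g(z) = \frac{125 i \left(19 \omega - 5\right) e^{\frac{19 \omega}{5}}}{27436} (pole of order 2)
  F(ω) = 2πi·ΣRes = \frac{125 \pi \left(5 - 19 \omega\right) e^{\frac{19 \omega}{5}}}{13718}

Both cases combine into a single formula in |ω|:

F(ω) = \frac{125 \pi \left(19 \left|{\omega}\right| + 5\right) e^{- \frac{19 \left|{\omega}\right|}{5}}}{13718}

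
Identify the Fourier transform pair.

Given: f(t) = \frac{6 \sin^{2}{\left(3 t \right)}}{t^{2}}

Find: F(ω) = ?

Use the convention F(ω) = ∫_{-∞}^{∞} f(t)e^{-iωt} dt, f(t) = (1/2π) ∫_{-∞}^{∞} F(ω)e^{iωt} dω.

F(ω) = \begin{cases} 3 \pi \left(6 - \left|{\omega}\right|\right) & \text{for}\: \omega > -6 \wedge \omega < 6 \\0 & \text{otherwise} \end{cases}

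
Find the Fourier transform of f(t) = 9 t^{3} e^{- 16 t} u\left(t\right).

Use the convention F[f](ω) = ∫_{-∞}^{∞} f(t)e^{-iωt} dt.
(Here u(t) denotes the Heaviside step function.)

F(ω) = \frac{54}{\left(i \omega + 16\right)^{4}}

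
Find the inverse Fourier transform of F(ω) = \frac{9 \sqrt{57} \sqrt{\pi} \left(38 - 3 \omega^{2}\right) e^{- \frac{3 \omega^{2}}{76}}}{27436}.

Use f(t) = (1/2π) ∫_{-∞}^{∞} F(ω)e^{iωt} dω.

f(t) = 3 t^{2} e^{- \frac{19 t^{2}}{3}}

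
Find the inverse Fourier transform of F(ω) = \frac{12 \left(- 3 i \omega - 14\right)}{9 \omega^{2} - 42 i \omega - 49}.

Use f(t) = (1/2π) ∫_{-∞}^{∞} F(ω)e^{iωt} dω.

f(t) = 4 \left(\frac{7 t}{3} + 1\right) e^{- \frac{7 t}{3}} u\left(t\right)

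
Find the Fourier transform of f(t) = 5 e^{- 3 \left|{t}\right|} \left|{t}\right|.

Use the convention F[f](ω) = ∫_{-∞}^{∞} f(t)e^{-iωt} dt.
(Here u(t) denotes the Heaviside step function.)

F(ω) = \frac{10 \left(9 - \omega^{2}\right)}{\left(\omega^{2} + 9\right)^{2}}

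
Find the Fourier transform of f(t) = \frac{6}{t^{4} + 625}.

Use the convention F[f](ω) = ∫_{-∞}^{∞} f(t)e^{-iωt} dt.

F(ω) = \frac{6 \pi e^{- \frac{5 \sqrt{2} \left|{\omega}\right|}{2}} \sin{\left(\frac{5 \sqrt{2} \left|{\omega}\right|}{2} + \frac{\pi}{4} \right)}}{125}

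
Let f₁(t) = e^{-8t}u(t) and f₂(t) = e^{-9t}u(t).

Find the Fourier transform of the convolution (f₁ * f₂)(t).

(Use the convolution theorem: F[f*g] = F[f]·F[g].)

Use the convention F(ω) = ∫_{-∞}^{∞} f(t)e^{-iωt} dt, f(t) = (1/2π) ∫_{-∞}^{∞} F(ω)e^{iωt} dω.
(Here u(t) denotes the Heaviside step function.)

F[f₁*f₂](ω) = \frac{1}{\left(i \omega + 8\right) \left(i \omega + 9\right)}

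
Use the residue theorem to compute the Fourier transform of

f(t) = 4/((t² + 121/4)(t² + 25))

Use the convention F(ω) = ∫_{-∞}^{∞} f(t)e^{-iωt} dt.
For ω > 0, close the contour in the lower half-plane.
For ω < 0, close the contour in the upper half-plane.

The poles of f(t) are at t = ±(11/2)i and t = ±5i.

Let g(z) = f(z)e^{-iωz}; for large |z| the factor e^{-iωz} decays in the lower half-plane when ω > 0 and in the upper half-plane when ω < 0.

Case ω > 0 (lower half-plane, clockwise contour ⇒ F(ω) = -2πi·ΣRes):
  Res_{z = - \frac{11 i}{2}} g(z) = - \frac{16 i e^{- \frac{11 \omega}{2}}}{231}
  Res_{z = - 5 i} g(z) = \frac{8 i e^{- 5 \omega}}{105}
  F(ω) = -2πi·ΣRes = \frac{16 \pi e^{- 5 \omega}}{105} - \frac{32 \pi e^{- \frac{11 \omega}{2}}}{231}

Case ω < 0 (upper half-plane, counterclockwise contour ⇒ F(ω) = +2πi·ΣRes):
  Res_{z = \frac{11 i}{2}} g(z) = \frac{16 i e^{\frac{11 \omega}{2}}}{231}
  Res_{z = 5 i} g(z) = - \frac{8 i e^{5 \omega}}{105}
  F(ω) = 2πi·ΣRes = \frac{16 \pi \left(- 10 e^{\frac{11 \omega}{2}} + 11 e^{5 \omega}\right)}{1155}

Both cases combine into a single formula in |ω|:

F(ω) = \frac{16 \pi e^{- 5 \left|{\omega}\right|}}{105} - \frac{32 \pi e^{- \frac{11 \left|{\omega}\right|}{2}}}{231}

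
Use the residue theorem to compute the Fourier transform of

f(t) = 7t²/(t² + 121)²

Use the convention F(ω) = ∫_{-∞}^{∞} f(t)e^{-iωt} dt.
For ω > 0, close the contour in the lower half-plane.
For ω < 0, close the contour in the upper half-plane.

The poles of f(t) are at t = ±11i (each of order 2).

Let g(z) = f(z)e^{-iωz}; for large |z| the factor e^{-iωz} decays in the lower half-plane when ω > 0 and in the upper half-plane when ω < 0.

Case ω > 0 (lower half-plane, clockwise contour ⇒ F(ω) = -2πi·ΣRes):
  Res_{z = - 11 i} g(z) = \frac{7 i \left(1 - 11 \omega\right) e^{- 11 \omega}}{44} (pole of order 2)
  F(ω) = -2πi·ΣRes = \frac{7 \pi \left(1 - 11 \omega\right) e^{- 11 \omega}}{22}

Case ω < 0 (upper half-plane, counterclockwise contour ⇒ F(ω) = +2πi·ΣRes):
  Res_{z = 11 i} g(z) = \frac{7 i \left(- 11 \omega - 1\right) e^{11 \omega}}{44} (pole of order 2)
  F(ω) = 2πi·ΣRes = \frac{7 \pi \left(11 \omega + 1\right) e^{11 \omega}}{22}

Both cases combine into a single formula in |ω|:

F(ω) = \frac{7 \pi \left(1 - 11 \left|{\omega}\right|\right) e^{- 11 \left|{\omega}\right|}}{22}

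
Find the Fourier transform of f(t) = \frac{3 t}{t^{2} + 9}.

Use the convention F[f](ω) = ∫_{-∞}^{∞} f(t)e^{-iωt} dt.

F(ω) = - 3 i \pi e^{- 3 \left|{\omega}\right|} \operatorname{sign}{\left(\omega \right)}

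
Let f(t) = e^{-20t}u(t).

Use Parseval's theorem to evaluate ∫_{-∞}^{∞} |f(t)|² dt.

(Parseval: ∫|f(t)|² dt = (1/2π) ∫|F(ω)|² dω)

∫|f(t)|² dt = \frac{1}{40}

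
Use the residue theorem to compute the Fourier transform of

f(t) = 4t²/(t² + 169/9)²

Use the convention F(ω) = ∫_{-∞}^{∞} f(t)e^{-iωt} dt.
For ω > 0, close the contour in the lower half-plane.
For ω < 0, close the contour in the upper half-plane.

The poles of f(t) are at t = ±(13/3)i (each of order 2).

Let g(z) = f(z)e^{-iωz}; for large |z| the factor e^{-iωz} decays in the lower half-plane when ω > 0 and in the upper half-plane when ω < 0.

Case ω > 0 (lower half-plane, clockwise contour ⇒ F(ω) = -2πi·ΣRes):
  Res_{z = - \frac{13 i}{3}} g(z) = i \left(\frac{3}{13} - \omega\right) e^{- \frac{13 \omega}{3}} (pole of order 2)
  F(ω) = -2πi·ΣRes = \frac{2 \pi \left(3 - 13 \omega\right) e^{- \frac{13 \omega}{3}}}{13}

Case ω < 0 (upper half-plane, counterclockwise contour ⇒ F(ω) = +2πi·ΣRes):
  Res_{z = \frac{13 i}{3}} g(z) = i \left(- \omega - \frac{3}{13}\right) e^{\frac{13 \omega}{3}} (pole of order 2)
  F(ω) = 2πi·ΣRes = \frac{2 \pi \left(13 \omega + 3\right) e^{\frac{13 \omega}{3}}}{13}

Both cases combine into a single formula in |ω|:

F(ω) = \frac{2 \pi \left(3 - 13 \left|{\omega}\right|\right) e^{- \frac{13 \left|{\omega}\right|}{3}}}{13}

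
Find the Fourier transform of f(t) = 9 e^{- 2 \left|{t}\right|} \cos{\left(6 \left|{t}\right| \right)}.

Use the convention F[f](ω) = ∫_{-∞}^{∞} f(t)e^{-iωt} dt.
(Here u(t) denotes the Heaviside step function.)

F(ω) = \frac{36 \left(\omega^{2} + 40\right)}{\omega^{4} - 64 \omega^{2} + 1600}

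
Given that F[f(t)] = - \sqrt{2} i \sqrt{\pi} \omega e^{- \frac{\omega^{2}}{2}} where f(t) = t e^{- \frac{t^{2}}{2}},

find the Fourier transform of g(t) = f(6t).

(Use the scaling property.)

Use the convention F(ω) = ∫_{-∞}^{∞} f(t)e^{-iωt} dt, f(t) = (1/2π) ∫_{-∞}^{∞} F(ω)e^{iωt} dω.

F[g](ω) = - \frac{\sqrt{2} i \sqrt{\pi} \omega e^{- \frac{\omega^{2}}{72}}}{36}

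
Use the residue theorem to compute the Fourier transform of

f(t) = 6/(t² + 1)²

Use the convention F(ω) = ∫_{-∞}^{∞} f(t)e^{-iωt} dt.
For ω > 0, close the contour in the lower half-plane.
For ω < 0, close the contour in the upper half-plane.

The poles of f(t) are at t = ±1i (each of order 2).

Let g(z) = f(z)e^{-iωz}; for large |z| the factor e^{-iωz} decays in the lower half-plane when ω > 0 and in the upper half-plane when ω < 0.

Case ω > 0 (lower half-plane, clockwise contour ⇒ F(ω) = -2πi·ΣRes):
  Res_{z = - i} g(z) = \frac{3 i \left(\omega + 1\right) e^{- \omega}}{2} (pole of order 2)
  F(ω) = -2πi·ΣRes = 3 \pi \left(\omega + 1\right) e^{- \omega}

Case ω < 0 (upper half-plane, counterclockwise contour ⇒ F(ω) = +2πi·ΣRes):
  Res_{z = i} g(z) = \frac{3 i \left(\omega - 1\right) e^{\omega}}{2} (pole of order 2)
  F(ω) = 2πi·ΣRes = 3 \pi \left(1 - \omega\right) e^{\omega}

Both cases combine into a single formula in |ω|:

F(ω) = 3 \pi \left(\left|{\omega}\right| + 1\right) e^{- \left|{\omega}\right|}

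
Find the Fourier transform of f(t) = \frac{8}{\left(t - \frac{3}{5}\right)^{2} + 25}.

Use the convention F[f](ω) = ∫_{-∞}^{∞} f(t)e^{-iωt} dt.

F(ω) = \frac{8 \pi e^{- \frac{3 i \omega}{5} - 5 \left|{\omega}\right|}}{5}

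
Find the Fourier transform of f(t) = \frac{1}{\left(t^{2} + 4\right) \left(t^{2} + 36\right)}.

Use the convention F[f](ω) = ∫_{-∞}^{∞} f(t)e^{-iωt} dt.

F(ω) = \frac{\pi \left(3 e^{4 \left|{\omega}\right|} - 1\right) e^{- 6 \left|{\omega}\right|}}{192}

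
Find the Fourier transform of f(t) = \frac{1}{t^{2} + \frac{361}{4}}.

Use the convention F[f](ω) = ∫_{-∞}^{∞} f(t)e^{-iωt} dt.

F(ω) = \frac{2 \pi e^{- \frac{19 \left|{\omega}\right|}{2}}}{19}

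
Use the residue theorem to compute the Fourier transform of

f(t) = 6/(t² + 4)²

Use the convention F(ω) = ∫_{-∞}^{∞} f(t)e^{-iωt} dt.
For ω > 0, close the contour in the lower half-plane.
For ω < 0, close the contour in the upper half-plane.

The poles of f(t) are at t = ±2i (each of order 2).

Let g(z) = f(z)e^{-iωz}; for large |z| the factor e^{-iωz} decays in the lower half-plane when ω > 0 and in the upper half-plane when ω < 0.

Case ω > 0 (lower half-plane, clockwise contour ⇒ F(ω) = -2πi·ΣRes):
  Res_{z = - 2 i} g(z) = \frac{3 i \left(2 \omega + 1\right) e^{- 2 \omega}}{16} (pole of order 2)
  F(ω) = -2πi·ΣRes = \frac{3 \pi \left(2 \omega + 1\right) e^{- 2 \omega}}{8}

Case ω < 0 (upper half-plane, counterclockwise contour ⇒ F(ω) = +2πi·ΣRes):
  Res_{z = 2 i} g(z) = \frac{3 i \left(2 \omega - 1\right) e^{2 \omega}}{16} (pole of order 2)
  F(ω) = 2πi·ΣRes = \frac{3 \pi \left(1 - 2 \omega\right) e^{2 \omega}}{8}

Both cases combine into a single formula in |ω|:

F(ω) = \frac{3 \pi \left(2 \left|{\omega}\right| + 1\right) e^{- 2 \left|{\omega}\right|}}{8}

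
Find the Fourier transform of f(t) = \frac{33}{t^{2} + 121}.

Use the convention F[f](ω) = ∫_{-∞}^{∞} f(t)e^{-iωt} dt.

F(ω) = 3 \pi e^{- 11 \left|{\omega}\right|}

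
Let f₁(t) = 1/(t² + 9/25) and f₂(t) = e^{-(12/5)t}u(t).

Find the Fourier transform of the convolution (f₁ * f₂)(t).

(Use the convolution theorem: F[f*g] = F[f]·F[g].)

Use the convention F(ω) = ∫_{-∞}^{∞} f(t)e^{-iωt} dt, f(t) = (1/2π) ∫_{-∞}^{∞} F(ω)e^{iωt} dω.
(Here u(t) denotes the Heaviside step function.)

F[f₁*f₂](ω) = \frac{25 \pi e^{- \frac{3 \left|{\omega}\right|}{5}}}{3 \left(5 i \omega + 12\right)}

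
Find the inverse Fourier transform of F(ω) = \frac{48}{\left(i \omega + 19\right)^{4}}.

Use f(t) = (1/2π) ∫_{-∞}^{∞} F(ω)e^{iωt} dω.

f(t) = 8 t^{3} e^{- 19 t} u\left(t\right)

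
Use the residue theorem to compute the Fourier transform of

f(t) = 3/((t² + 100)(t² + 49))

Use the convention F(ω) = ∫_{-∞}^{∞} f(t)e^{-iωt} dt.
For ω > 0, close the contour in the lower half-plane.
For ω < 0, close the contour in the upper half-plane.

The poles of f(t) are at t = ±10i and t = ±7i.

Let g(z) = f(z)e^{-iωz}; for large |z| the factor e^{-iωz} decays in the lower half-plane when ω > 0 and in the upper half-plane when ω < 0.

Case ω > 0 (lower half-plane, clockwise contour ⇒ F(ω) = -2πi·ΣRes):
  Res_{z = - 10 i} g(z) = - \frac{i e^{- 10 \omega}}{340}
  Res_{z = - 7 i} g(z) = \frac{i e^{- 7 \omega}}{238}
  F(ω) = -2πi·ΣRes = \frac{\pi \left(10 e^{3 \omega} - 7\right) e^{- 10 \omega}}{1190}

Case ω < 0 (upper half-plane, counterclockwise contour ⇒ F(ω) = +2πi·ΣRes):
  Res_{z = 10 i} g(z) = \frac{i e^{10 \omega}}{340}
  Res_{z = 7 i} g(z) = - \frac{i e^{7 \omega}}{238}
  F(ω) = 2πi·ΣRes = \frac{\pi \left(10 - 7 e^{3 \omega}\right) e^{7 \omega}}{1190}

Both cases combine into a single formula in |ω|:

F(ω) = \frac{\pi \left(10 e^{3 \left|{\omega}\right|} - 7\right) e^{- 10 \left|{\omega}\right|}}{1190}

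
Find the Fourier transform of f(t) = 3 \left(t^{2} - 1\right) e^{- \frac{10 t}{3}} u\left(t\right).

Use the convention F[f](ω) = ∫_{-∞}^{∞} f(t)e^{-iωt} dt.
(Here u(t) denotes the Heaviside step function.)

F(ω) = \frac{9 \left(54 i \omega - \left(3 i \omega + 10\right)^{3} + 180\right)}{\left(3 i \omega + 10\right)^{4}}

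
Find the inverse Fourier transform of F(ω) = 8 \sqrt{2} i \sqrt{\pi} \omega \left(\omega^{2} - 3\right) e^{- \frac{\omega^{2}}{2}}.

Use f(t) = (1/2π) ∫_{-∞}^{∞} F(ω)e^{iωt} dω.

f(t) = 8 t^{3} e^{- \frac{t^{2}}{2}}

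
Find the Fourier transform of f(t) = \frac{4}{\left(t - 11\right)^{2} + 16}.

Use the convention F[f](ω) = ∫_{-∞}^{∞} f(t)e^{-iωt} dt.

F(ω) = \pi e^{- 11 i \omega - 4 \left|{\omega}\right|}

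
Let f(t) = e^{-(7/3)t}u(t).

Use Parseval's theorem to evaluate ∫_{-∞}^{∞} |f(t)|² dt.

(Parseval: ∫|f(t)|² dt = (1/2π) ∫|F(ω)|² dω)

∫|f(t)|² dt = \frac{3}{14}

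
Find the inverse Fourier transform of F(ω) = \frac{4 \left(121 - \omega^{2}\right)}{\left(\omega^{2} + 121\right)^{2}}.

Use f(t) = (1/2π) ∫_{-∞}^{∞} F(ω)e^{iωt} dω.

f(t) = 2 e^{- 11 \left|{t}\right|} \left|{t}\right|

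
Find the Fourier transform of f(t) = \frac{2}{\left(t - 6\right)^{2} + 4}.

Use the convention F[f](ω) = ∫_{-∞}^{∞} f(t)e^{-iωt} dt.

F(ω) = \pi e^{- 6 i \omega - 2 \left|{\omega}\right|}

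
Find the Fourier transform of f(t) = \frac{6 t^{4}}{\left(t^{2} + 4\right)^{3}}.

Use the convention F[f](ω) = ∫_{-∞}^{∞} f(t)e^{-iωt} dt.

F(ω) = \frac{3 \pi \left(4 \omega^{2} - 10 \left|{\omega}\right| + 3\right) e^{- 2 \left|{\omega}\right|}}{8}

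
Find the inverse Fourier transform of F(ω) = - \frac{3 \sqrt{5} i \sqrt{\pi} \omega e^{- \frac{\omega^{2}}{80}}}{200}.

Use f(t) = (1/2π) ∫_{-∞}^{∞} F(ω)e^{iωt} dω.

f(t) = 6 t e^{- 20 t^{2}}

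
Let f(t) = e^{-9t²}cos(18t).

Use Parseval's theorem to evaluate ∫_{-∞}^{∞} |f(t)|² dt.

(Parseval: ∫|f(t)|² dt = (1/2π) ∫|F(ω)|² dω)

∫|f(t)|² dt = \frac{\sqrt{2} \sqrt{\pi} \left(1 + e^{18}\right)}{12 e^{18}}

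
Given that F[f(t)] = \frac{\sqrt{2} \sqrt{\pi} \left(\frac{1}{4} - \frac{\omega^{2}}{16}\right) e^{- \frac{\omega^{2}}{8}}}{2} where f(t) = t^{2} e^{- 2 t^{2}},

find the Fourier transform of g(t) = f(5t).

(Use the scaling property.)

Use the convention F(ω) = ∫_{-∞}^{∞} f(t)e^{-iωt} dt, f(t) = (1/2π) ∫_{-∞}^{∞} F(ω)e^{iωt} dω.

F[g](ω) = \frac{\sqrt{2} \sqrt{\pi} \left(100 - \omega^{2}\right) e^{- \frac{\omega^{2}}{200}}}{4000}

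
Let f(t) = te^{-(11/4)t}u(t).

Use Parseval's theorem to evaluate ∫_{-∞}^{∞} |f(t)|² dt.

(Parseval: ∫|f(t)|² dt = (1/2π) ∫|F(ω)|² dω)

∫|f(t)|² dt = \frac{16}{1331}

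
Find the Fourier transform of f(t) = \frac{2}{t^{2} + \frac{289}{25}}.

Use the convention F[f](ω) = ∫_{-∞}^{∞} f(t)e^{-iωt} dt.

F(ω) = \frac{10 \pi e^{- \frac{17 \left|{\omega}\right|}{5}}}{17}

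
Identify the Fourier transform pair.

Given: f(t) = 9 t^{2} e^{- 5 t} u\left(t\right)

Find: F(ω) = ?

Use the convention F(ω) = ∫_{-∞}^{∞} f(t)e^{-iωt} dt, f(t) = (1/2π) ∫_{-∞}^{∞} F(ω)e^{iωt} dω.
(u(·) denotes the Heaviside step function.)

F(ω) = \frac{18}{\left(i \omega + 5\right)^{3}}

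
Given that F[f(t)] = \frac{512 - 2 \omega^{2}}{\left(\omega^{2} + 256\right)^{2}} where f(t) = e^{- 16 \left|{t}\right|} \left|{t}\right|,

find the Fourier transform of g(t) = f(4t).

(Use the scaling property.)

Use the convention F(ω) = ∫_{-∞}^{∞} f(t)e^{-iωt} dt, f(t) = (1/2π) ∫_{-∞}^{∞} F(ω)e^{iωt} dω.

F[g](ω) = \frac{8 \left(4096 - \omega^{2}\right)}{\left(\omega^{2} + 4096\right)^{2}}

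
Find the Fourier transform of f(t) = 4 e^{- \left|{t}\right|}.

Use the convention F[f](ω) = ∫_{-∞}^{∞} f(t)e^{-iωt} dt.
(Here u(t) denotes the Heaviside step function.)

F(ω) = \frac{8}{\omega^{2} + 1}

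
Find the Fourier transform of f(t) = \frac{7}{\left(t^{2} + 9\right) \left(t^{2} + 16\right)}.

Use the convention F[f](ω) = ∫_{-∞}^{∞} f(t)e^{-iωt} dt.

F(ω) = \frac{\pi \left(4 e^{\left|{\omega}\right|} - 3\right) e^{- 4 \left|{\omega}\right|}}{12}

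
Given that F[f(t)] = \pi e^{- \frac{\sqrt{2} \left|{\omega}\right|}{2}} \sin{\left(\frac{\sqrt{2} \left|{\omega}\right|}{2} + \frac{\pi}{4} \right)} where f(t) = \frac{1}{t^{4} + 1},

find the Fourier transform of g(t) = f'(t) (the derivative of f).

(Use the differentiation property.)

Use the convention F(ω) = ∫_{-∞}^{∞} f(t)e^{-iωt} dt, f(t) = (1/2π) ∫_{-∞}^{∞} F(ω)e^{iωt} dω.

F[g](ω) = i \pi \omega e^{- \frac{\sqrt{2} \left|{\omega}\right|}{2}} \sin{\left(\frac{\sqrt{2} \left|{\omega}\right|}{2} + \frac{\pi}{4} \right)}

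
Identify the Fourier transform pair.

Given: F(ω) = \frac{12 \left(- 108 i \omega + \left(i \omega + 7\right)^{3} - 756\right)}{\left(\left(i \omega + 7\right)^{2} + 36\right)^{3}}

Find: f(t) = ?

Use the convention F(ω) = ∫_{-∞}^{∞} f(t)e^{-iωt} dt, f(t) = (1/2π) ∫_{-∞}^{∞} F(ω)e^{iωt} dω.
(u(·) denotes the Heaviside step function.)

f(t) = 6 t^{2} e^{- 7 t} \cos{\left(6 t \right)} u\left(t\right)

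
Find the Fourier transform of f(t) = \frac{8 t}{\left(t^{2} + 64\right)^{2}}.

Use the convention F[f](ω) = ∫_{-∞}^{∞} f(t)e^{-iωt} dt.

F(ω) = - \frac{i \pi \omega e^{- 8 \left|{\omega}\right|}}{2}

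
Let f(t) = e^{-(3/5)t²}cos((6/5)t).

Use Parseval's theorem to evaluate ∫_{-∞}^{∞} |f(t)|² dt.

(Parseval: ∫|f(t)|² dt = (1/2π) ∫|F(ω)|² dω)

∫|f(t)|² dt = \frac{\sqrt{30} \sqrt{\pi} \left(1 + e^{\frac{6}{5}}\right)}{12 e^{\frac{6}{5}}}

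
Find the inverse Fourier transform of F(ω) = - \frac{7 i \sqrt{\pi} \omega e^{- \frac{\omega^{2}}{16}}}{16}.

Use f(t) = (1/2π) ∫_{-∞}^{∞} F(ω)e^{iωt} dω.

f(t) = 7 t e^{- 4 t^{2}}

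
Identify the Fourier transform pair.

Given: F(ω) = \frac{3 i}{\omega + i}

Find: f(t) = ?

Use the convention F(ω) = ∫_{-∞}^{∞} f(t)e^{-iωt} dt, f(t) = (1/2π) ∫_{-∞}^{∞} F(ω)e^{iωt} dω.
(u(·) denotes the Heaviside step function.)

f(t) = 3 e^{t} u\left(- t\right)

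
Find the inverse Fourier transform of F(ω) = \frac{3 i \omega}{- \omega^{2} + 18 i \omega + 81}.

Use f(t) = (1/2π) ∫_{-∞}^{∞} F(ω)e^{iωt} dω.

f(t) = 3 \left(1 - 9 t\right) e^{- 9 t} u\left(t\right)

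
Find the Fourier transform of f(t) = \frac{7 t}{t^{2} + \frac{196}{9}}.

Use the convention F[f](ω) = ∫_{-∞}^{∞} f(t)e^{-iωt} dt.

F(ω) = - 7 i \pi e^{- \frac{14 \left|{\omega}\right|}{3}} \operatorname{sign}{\left(\omega \right)}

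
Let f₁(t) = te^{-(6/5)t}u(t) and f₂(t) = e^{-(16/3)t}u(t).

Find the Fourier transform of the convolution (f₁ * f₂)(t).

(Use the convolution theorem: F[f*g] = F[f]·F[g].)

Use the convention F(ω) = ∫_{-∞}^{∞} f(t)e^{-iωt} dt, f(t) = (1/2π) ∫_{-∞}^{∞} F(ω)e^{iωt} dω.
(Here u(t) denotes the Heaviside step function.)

F[f₁*f₂](ω) = \frac{75}{\left(3 i \omega + 16\right) \left(5 i \omega + 6\right)^{2}}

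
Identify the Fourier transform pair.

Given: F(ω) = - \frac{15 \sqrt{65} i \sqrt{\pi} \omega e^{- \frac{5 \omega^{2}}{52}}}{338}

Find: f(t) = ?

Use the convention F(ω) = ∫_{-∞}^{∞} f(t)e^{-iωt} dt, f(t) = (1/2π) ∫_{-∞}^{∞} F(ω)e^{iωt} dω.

f(t) = 3 t e^{- \frac{13 t^{2}}{5}}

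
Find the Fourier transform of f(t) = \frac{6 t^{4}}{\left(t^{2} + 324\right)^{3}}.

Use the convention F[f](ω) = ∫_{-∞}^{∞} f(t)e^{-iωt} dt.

F(ω) = \frac{\pi \left(108 \omega^{2} - 30 \left|{\omega}\right| + 1\right) e^{- 18 \left|{\omega}\right|}}{8}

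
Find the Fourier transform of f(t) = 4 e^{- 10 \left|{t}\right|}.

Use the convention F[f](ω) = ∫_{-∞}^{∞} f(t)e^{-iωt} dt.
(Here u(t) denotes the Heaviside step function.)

F(ω) = \frac{80}{\omega^{2} + 100}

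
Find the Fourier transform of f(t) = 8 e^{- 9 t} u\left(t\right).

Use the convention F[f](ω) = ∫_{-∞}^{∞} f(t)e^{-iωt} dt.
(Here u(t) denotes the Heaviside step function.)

F(ω) = \frac{8}{i \omega + 9}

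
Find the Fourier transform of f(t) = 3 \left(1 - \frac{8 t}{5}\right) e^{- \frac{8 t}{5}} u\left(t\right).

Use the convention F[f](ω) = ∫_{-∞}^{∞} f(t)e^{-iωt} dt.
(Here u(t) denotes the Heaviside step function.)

F(ω) = \frac{75 i \omega}{- 25 \omega^{2} + 80 i \omega + 64}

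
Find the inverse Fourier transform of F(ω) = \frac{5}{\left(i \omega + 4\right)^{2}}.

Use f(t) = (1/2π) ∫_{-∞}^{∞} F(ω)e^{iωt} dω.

f(t) = 5 t e^{- 4 t} u\left(t\right)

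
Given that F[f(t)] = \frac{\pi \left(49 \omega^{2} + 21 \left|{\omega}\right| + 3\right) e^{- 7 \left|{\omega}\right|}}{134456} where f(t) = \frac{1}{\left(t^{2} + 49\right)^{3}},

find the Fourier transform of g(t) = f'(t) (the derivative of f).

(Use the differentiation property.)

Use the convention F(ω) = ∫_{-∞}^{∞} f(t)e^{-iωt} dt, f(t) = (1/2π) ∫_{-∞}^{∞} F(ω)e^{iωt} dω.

F[g](ω) = \frac{i \pi \omega \left(49 \omega^{2} + 21 \left|{\omega}\right| + 3\right) e^{- 7 \left|{\omega}\right|}}{134456}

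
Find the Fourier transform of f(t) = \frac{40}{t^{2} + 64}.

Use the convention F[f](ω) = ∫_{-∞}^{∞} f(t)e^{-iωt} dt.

F(ω) = 5 \pi e^{- 8 \left|{\omega}\right|}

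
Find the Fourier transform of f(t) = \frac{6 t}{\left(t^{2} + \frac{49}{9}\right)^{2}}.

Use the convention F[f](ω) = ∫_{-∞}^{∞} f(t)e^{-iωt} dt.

F(ω) = - \frac{9 i \pi \omega e^{- \frac{7 \left|{\omega}\right|}{3}}}{7}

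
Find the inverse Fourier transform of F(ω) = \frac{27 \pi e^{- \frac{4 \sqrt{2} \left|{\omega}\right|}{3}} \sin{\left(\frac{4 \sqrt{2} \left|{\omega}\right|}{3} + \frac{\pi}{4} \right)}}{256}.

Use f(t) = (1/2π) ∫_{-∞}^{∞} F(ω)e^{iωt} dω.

f(t) = \frac{2}{t^{4} + \frac{4096}{81}}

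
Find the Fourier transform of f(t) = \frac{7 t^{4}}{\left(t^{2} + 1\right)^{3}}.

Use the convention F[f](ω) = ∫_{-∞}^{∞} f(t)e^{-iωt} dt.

F(ω) = \frac{7 \pi \left(\omega^{2} - 5 \left|{\omega}\right| + 3\right) e^{- \left|{\omega}\right|}}{8}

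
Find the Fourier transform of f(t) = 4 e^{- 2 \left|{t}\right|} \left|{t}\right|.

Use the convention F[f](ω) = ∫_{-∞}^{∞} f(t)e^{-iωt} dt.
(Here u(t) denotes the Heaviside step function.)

F(ω) = \frac{8 \left(4 - \omega^{2}\right)}{\left(\omega^{2} + 4\right)^{2}}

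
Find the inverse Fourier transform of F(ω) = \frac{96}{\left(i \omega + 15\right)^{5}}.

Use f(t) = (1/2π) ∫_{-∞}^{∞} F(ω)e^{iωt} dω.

f(t) = 4 t^{4} e^{- 15 t} u\left(t\right)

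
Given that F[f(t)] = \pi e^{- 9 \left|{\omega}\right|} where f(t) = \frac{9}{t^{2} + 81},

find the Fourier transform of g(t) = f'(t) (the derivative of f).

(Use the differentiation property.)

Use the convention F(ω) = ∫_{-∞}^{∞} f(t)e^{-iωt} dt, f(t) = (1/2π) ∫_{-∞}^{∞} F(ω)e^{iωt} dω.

F[g](ω) = i \pi \omega e^{- 9 \left|{\omega}\right|}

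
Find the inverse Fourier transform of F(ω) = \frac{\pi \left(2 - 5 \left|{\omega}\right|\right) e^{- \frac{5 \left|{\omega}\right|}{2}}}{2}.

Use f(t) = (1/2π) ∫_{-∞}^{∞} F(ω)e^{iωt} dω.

f(t) = \frac{5 t^{2}}{\left(t^{2} + \frac{25}{4}\right)^{2}}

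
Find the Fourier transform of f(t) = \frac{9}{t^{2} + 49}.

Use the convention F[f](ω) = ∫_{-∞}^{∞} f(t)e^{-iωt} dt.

F(ω) = \frac{9 \pi e^{- 7 \left|{\omega}\right|}}{7}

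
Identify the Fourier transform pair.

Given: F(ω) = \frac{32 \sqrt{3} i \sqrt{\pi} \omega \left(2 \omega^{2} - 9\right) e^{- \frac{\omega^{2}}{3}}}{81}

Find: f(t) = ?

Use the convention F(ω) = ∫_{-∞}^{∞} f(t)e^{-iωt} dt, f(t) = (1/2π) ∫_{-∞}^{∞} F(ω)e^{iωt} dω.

f(t) = 4 t^{3} e^{- \frac{3 t^{2}}{4}}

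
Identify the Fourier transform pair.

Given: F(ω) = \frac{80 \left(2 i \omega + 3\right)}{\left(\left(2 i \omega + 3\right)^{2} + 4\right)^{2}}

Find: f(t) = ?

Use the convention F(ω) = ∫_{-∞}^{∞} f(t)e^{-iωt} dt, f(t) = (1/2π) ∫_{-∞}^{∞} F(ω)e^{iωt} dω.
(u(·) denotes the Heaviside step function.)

f(t) = 5 t e^{- \frac{3 t}{2}} \sin{\left(t \right)} u\left(t\right)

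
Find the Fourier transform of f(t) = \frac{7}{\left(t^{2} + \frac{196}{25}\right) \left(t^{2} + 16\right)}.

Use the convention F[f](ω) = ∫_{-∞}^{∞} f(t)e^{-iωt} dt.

F(ω) = - \frac{175 \pi e^{- 4 \left|{\omega}\right|}}{816} + \frac{125 \pi e^{- \frac{14 \left|{\omega}\right|}{5}}}{408}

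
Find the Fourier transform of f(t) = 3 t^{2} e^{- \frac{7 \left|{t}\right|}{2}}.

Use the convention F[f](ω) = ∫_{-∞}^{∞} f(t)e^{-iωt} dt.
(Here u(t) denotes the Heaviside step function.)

F(ω) = \frac{672 \left(49 - 12 \omega^{2}\right)}{\left(4 \omega^{2} + 49\right)^{3}}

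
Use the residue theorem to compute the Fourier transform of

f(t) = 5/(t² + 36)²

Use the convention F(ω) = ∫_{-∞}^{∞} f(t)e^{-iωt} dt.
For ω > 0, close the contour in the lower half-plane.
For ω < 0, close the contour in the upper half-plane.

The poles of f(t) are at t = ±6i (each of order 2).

Let g(z) = f(z)e^{-iωz}; for large |z| the factor e^{-iωz} decays in the lower half-plane when ω > 0 and in the upper half-plane when ω < 0.

Case ω > 0 (lower half-plane, clockwise contour ⇒ F(ω) = -2πi·ΣRes):
  Res_{z = - 6 i} g(z) = \frac{5 i \left(6 \omega + 1\right) e^{- 6 \omega}}{864} (pole of order 2)
  F(ω) = -2πi·ΣRes = \frac{5 \pi \left(6 \omega + 1\right) e^{- 6 \omega}}{432}

Case ω < 0 (upper half-plane, counterclockwise contour ⇒ F(ω) = +2πi·ΣRes):
  Res_{z = 6 i} g(z) = \frac{5 i \left(6 \omega - 1\right) e^{6 \omega}}{864} (pole of order 2)
  F(ω) = 2πi·ΣRes = \frac{5 \pi \left(1 - 6 \omega\right) e^{6 \omega}}{432}

Both cases combine into a single formula in |ω|:

F(ω) = \frac{5 \pi \left(6 \left|{\omega}\right| + 1\right) e^{- 6 \left|{\omega}\right|}}{432}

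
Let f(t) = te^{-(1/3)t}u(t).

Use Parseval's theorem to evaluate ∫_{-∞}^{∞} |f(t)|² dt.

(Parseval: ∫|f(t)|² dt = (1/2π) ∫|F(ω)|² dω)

∫|f(t)|² dt = \frac{27}{4}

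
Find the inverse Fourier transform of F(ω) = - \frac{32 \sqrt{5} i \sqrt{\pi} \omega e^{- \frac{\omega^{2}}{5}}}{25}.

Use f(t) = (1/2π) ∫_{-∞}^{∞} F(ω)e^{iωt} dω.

f(t) = 8 t e^{- \frac{5 t^{2}}{4}}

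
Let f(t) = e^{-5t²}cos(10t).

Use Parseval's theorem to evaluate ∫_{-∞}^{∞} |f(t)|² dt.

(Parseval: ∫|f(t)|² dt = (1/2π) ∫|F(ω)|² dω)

∫|f(t)|² dt = \frac{\sqrt{10} \sqrt{\pi} \left(1 + e^{10}\right)}{20 e^{10}}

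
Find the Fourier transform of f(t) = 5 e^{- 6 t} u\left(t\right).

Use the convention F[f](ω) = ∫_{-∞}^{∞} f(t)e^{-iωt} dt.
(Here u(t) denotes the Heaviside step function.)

F(ω) = \frac{5}{i \omega + 6}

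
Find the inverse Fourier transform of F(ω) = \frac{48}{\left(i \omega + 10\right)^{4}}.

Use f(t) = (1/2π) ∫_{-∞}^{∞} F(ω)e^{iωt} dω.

f(t) = 8 t^{3} e^{- 10 t} u\left(t\right)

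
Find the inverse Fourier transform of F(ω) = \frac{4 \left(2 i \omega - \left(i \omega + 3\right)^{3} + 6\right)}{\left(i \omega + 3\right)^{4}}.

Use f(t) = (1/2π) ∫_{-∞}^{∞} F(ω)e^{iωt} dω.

f(t) = 4 \left(t^{2} - 1\right) e^{- 3 t} u\left(t\right)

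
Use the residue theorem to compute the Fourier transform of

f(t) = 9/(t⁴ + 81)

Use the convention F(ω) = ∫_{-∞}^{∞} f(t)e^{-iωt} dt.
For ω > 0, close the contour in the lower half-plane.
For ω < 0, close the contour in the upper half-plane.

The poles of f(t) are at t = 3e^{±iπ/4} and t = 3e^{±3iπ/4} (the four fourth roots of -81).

Let g(z) = f(z)e^{-iωz}; for large |z| the factor e^{-iωz} decays in the lower half-plane when ω > 0 and in the upper half-plane when ω < 0.

Case ω > 0 (lower half-plane, clockwise contour ⇒ F(ω) = -2πi·ΣRes):
  Res_{z = - \frac{3 \sqrt{2}}{2} - \frac{3 \sqrt{2} i}{2}} g(z) = \frac{\sqrt{2} i \left(1 - i\right) e^{\frac{3 \sqrt{2} \omega \left(-1 + i\right)}{2}}}{24}
  Res_{z = \frac{3 \sqrt{2}}{2} - \frac{3 \sqrt{2} i}{2}} g(z) = \frac{\sqrt{2} i \left(1 + i\right) e^{- \frac{3 \sqrt{2} \omega \left(1 + i\right)}{2}}}{24}
  F(ω) = -2πi·ΣRes = \frac{\sqrt{2} \pi \left(1 - i\right) \left(e^{3 \sqrt{2} i \omega} + i\right) e^{- \frac{3 \sqrt{2} \omega \left(1 + i\right)}{2}}}{12} = \frac{\pi e^{- \frac{3 \sqrt{2} \omega}{2}} \sin{\left(\frac{3 \sqrt{2} \omega}{2} + \frac{\pi}{4} \right)}}{3}

Case ω < 0 (upper half-plane, counterclockwise contour ⇒ F(ω) = +2πi·ΣRes):
  Res_{z = \frac{3 \sqrt{2}}{2} + \frac{3 \sqrt{2} i}{2}} g(z) = \frac{\sqrt{2} i \left(-1 + i\right) e^{\frac{3 \sqrt{2} \omega \left(1 - i\right)}{2}}}{24}
  Res_{z = - \frac{3 \sqrt{2}}{2} + \frac{3 \sqrt{2} i}{2}} g(z) = \frac{\sqrt{2} \left(1 - i\right) e^{\frac{3 \sqrt{2} \omega \left(1 + i\right)}{2}}}{24}
  F(ω) = 2πi·ΣRes = - \frac{\sqrt{2} i \pi \left(i \left(1 - i\right) e^{\frac{3 \sqrt{2} \omega \left(1 - i\right)}{2}} - \left(1 - i\right) e^{\frac{3 \sqrt{2} \omega \left(1 + i\right)}{2}}\right)}{12} = \frac{\pi e^{\frac{3 \sqrt{2} \omega}{2}} \cos{\left(\frac{3 \sqrt{2} \omega}{2} + \frac{\pi}{4} \right)}}{3}

Both cases combine into a single formula in |ω|:

F(ω) = \frac{\pi e^{- \frac{3 \sqrt{2} \left|{\omega}\right|}{2}} \sin{\left(\frac{3 \sqrt{2} \left|{\omega}\right|}{2} + \frac{\pi}{4} \right)}}{3}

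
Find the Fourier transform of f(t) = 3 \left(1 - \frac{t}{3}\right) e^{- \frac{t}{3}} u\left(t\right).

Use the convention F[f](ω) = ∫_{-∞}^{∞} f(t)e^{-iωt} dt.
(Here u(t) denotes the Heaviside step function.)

F(ω) = \frac{27 i \omega}{- 9 \omega^{2} + 6 i \omega + 1}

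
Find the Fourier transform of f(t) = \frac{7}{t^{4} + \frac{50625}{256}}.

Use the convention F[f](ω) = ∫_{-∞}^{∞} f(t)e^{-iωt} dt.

F(ω) = \frac{448 \pi e^{- \frac{15 \sqrt{2} \left|{\omega}\right|}{8}} \sin{\left(\frac{15 \sqrt{2} \left|{\omega}\right|}{8} + \frac{\pi}{4} \right)}}{3375}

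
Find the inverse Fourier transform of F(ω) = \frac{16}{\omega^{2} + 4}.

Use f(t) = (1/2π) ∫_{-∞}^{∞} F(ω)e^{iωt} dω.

f(t) = 4 e^{- 2 \left|{t}\right|}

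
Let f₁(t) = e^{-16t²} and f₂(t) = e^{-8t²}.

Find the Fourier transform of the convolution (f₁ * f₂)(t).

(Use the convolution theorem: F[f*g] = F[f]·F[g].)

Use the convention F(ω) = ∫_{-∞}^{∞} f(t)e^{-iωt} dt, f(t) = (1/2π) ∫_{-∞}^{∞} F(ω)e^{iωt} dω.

F[f₁*f₂](ω) = \frac{\sqrt{2} \pi e^{- \frac{3 \omega^{2}}{64}}}{16}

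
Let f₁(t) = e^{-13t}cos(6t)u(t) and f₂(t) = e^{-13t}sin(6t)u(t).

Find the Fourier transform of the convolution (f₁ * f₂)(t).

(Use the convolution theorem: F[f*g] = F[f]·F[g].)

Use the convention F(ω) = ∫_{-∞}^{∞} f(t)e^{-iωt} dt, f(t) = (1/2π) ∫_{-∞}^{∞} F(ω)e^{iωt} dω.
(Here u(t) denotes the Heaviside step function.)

F[f₁*f₂](ω) = \frac{6 \left(i \omega + 13\right)}{\left(\left(i \omega + 13\right)^{2} + 36\right)^{2}}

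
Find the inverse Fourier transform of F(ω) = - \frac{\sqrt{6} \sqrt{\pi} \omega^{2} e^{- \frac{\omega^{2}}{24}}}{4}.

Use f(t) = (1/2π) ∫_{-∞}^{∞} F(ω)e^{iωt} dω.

f(t) = 9 \left(24 t^{2} - 2\right) e^{- 6 t^{2}}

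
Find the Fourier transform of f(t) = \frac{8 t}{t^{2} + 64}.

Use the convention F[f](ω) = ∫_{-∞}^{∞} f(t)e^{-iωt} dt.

F(ω) = - 8 i \pi e^{- 8 \left|{\omega}\right|} \operatorname{sign}{\left(\omega \right)}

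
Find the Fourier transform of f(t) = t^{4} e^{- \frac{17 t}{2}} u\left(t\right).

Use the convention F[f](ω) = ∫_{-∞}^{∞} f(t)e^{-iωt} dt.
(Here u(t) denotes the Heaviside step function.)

F(ω) = \frac{768}{\left(2 i \omega + 17\right)^{5}}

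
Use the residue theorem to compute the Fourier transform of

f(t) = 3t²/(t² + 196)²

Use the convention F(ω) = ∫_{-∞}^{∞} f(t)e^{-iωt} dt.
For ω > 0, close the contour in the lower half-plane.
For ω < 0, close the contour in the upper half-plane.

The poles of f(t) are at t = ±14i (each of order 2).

Let g(z) = f(z)e^{-iωz}; for large |z| the factor e^{-iωz} decays in the lower half-plane when ω > 0 and in the upper half-plane when ω < 0.

Case ω > 0 (lower half-plane, clockwise contour ⇒ F(ω) = -2πi·ΣRes):
  Res_{z = - 14 i} g(z) = \frac{3 i \left(1 - 14 \omega\right) e^{- 14 \omega}}{56} (pole of order 2)
  F(ω) = -2πi·ΣRes = \frac{3 \pi \left(1 - 14 \omega\right) e^{- 14 \omega}}{28}

Case ω < 0 (upper half-plane, counterclockwise contour ⇒ F(ω) = +2πi·ΣRes):
  Res_{z = 14 i} g(z) = \frac{3 i \left(- 14 \omega - 1\right) e^{14 \omega}}{56} (pole of order 2)
  F(ω) = 2πi·ΣRes = \frac{3 \pi \left(14 \omega + 1\right) e^{14 \omega}}{28}

Both cases combine into a single formula in |ω|:

F(ω) = \frac{3 \pi \left(1 - 14 \left|{\omega}\right|\right) e^{- 14 \left|{\omega}\right|}}{28}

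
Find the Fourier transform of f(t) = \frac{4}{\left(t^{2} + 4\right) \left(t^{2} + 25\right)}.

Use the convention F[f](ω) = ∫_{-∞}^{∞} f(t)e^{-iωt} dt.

F(ω) = \frac{2 \pi \left(5 e^{3 \left|{\omega}\right|} - 2\right) e^{- 5 \left|{\omega}\right|}}{105}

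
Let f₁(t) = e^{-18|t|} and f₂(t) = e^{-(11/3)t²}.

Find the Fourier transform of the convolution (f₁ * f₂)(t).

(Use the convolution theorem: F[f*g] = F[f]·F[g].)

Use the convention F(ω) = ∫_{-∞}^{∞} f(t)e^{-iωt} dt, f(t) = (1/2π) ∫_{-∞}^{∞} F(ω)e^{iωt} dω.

F[f₁*f₂](ω) = \frac{36 \sqrt{33} \sqrt{\pi} e^{- \frac{3 \omega^{2}}{44}}}{11 \left(\omega^{2} + 324\right)}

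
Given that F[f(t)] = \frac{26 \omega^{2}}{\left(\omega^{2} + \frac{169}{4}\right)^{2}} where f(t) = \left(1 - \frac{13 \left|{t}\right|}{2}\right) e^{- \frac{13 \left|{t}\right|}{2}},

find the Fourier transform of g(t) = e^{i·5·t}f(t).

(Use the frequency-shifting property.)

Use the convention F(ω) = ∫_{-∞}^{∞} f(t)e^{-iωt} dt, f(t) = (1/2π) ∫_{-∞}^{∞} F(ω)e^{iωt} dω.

F[g](ω) = \frac{416 \left(\omega - 5\right)^{2}}{\left(4 \left(\omega - 5\right)^{2} + 169\right)^{2}}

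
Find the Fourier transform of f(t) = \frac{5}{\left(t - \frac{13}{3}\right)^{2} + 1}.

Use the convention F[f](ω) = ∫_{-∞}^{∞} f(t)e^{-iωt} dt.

F(ω) = 5 \pi e^{- \frac{13 i \omega}{3} - \left|{\omega}\right|}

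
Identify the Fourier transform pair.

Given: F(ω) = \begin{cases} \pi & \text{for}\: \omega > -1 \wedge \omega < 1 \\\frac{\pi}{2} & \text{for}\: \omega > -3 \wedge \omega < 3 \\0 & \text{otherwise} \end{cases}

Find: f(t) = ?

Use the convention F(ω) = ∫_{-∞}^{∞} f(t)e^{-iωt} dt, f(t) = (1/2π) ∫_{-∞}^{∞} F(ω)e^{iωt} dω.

f(t) = \frac{\sin{\left(2 t \right)} \cos{\left(t \right)}}{t}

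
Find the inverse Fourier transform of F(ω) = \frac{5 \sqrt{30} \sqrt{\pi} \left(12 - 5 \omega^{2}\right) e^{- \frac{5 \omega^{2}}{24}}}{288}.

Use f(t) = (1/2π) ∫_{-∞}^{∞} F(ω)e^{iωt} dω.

f(t) = 3 t^{2} e^{- \frac{6 t^{2}}{5}}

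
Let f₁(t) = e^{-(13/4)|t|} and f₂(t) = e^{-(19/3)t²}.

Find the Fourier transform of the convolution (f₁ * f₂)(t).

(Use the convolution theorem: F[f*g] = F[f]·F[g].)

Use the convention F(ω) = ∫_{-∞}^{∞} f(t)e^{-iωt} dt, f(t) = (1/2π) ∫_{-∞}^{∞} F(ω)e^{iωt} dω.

F[f₁*f₂](ω) = \frac{104 \sqrt{57} \sqrt{\pi} e^{- \frac{3 \omega^{2}}{76}}}{19 \left(16 \omega^{2} + 169\right)}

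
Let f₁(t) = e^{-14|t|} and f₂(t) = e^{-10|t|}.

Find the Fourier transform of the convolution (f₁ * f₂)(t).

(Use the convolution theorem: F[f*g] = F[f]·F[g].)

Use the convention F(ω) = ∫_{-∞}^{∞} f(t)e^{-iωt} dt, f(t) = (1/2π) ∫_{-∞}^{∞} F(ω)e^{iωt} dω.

F[f₁*f₂](ω) = \frac{560}{\left(\omega^{2} + 100\right) \left(\omega^{2} + 196\right)}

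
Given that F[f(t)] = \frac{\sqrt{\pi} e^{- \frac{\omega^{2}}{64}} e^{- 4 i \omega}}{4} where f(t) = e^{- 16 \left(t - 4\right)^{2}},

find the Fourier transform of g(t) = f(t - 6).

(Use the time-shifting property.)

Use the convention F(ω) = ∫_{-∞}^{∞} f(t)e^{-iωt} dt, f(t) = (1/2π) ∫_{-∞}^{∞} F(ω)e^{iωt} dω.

F[g](ω) = \frac{\sqrt{\pi} e^{- \frac{\omega \left(\omega + 640 i\right)}{64}}}{4}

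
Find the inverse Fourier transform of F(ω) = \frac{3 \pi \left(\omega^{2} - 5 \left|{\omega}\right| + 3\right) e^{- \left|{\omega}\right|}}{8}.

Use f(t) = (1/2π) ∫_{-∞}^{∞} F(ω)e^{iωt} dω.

f(t) = \frac{3 t^{4}}{\left(t^{2} + 1\right)^{3}}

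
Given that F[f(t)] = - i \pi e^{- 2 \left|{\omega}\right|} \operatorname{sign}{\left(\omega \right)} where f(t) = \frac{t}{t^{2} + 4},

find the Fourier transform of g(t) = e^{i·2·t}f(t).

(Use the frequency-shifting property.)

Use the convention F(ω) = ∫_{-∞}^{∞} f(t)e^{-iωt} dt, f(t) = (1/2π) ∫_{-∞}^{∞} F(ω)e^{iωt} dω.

F[g](ω) = - i \pi e^{- 2 \left|{\omega - 2}\right|} \operatorname{sign}{\left(\omega - 2 \right)}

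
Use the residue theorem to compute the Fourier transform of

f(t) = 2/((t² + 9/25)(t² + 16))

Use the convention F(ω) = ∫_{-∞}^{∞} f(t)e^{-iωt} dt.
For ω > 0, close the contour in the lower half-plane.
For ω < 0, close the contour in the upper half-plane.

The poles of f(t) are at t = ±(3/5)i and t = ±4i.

Let g(z) = f(z)e^{-iωz}; for large |z| the factor e^{-iωz} decays in the lower half-plane when ω > 0 and in the upper half-plane when ω < 0.

Case ω > 0 (lower half-plane, clockwise contour ⇒ F(ω) = -2πi·ΣRes):
  Res_{z = - \frac{3 i}{5}} g(z) = \frac{125 i e^{- \frac{3 \omega}{5}}}{1173}
  Res_{z = - 4 i} g(z) = - \frac{25 i e^{- 4 \omega}}{1564}
  F(ω) = -2πi·ΣRes = - \frac{25 \pi e^{- 4 \omega}}{782} + \frac{250 \pi e^{- \frac{3 \omega}{5}}}{1173}

Case ω < 0 (upper half-plane, counterclockwise contour ⇒ F(ω) = +2πi·ΣRes):
  Res_{z = \frac{3 i}{5}} g(z) = - \frac{125 i e^{\frac{3 \omega}{5}}}{1173}
  Res_{z = 4 i} g(z) = \frac{25 i e^{4 \omega}}{1564}
  F(ω) = 2πi·ΣRes = \frac{25 \pi \left(20 e^{\frac{3 \omega}{5}} - 3 e^{4 \omega}\right)}{2346}

Both cases combine into a single formula in |ω|:

F(ω) = - \frac{25 \pi e^{- 4 \left|{\omega}\right|}}{782} + \frac{250 \pi e^{- \frac{3 \left|{\omega}\right|}{5}}}{1173}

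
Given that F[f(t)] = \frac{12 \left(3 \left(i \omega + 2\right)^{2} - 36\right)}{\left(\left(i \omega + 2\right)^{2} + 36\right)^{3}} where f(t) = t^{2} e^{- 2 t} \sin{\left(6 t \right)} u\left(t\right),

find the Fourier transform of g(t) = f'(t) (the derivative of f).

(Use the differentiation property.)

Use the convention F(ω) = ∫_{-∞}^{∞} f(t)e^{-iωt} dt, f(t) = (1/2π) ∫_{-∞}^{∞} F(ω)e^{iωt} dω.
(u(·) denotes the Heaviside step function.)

F[g](ω) = \frac{36 i \omega \left(\left(i \omega + 2\right)^{2} - 12\right)}{\left(\left(i \omega + 2\right)^{2} + 36\right)^{3}}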